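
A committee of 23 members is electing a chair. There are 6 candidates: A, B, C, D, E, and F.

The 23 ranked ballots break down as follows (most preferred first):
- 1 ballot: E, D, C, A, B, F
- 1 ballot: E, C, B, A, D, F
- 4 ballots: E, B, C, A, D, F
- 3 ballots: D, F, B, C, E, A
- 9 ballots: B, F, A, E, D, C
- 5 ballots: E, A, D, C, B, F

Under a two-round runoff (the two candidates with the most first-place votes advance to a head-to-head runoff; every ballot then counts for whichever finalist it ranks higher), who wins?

B

Round 1 first-place votes: A 0, B 9, C 0, D 3, E 11, F 0. E and B advance.
Runoff: E is ranked above B on 11 ballots, B above E on 12.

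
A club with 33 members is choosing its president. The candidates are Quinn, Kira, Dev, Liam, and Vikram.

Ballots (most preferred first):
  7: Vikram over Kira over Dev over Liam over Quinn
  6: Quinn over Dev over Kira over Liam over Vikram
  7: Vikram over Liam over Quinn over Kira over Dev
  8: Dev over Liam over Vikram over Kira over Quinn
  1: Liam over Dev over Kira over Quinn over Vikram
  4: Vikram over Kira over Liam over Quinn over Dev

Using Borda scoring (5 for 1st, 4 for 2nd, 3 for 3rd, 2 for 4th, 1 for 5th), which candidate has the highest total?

Vikram

Quinn: 7×1 + 6×5 + 7×3 + 8×1 + 1×2 + 4×2 = 76
Kira: 7×4 + 6×3 + 7×2 + 8×2 + 1×3 + 4×4 = 95
Dev: 7×3 + 6×4 + 7×1 + 8×5 + 1×4 + 4×1 = 100
Liam: 7×2 + 6×2 + 7×4 + 8×4 + 1×5 + 4×3 = 103
Vikram: 7×5 + 6×1 + 7×5 + 8×3 + 1×1 + 4×5 = 121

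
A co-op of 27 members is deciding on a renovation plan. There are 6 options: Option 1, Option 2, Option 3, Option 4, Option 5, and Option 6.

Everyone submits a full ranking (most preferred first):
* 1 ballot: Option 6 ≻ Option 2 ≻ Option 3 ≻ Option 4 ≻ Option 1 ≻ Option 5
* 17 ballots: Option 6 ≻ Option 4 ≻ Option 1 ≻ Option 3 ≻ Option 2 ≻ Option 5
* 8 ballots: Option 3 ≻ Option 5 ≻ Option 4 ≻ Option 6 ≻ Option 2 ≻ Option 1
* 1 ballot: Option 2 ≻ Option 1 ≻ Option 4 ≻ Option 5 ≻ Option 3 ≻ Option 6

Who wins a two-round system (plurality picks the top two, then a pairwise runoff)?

Option 6

Round 1 first-place votes: Option 1 0, Option 2 1, Option 3 8, Option 4 0, Option 5 0, Option 6 18. Option 6 and Option 3 advance.
Runoff: Option 6 is ranked above Option 3 on 18 ballots, Option 3 above Option 6 on 9.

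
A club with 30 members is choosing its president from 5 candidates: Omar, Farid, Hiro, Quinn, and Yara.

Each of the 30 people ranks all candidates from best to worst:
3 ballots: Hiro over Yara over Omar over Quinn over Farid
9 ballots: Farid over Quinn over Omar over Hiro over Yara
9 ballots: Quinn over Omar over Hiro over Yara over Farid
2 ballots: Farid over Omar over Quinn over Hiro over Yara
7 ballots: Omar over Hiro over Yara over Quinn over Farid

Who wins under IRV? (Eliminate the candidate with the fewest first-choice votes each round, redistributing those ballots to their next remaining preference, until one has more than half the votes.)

Omar

Round 1: Omar 7, Farid 11, Hiro 3, Quinn 9, Yara 0. Yara eliminated.
Round 2: Omar 7, Farid 11, Hiro 3, Quinn 9. Hiro eliminated.
Round 3: Omar 10, Farid 11, Quinn 9. Quinn eliminated.
Round 4: Omar 19, Farid 11. Omar has a majority (≥16).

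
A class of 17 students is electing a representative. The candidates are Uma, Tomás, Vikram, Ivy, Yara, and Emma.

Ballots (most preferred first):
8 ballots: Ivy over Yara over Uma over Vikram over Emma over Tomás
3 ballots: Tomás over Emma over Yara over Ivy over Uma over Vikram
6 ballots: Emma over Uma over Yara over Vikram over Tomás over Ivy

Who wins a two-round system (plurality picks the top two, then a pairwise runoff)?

Emma

Round 1 first-place votes: Uma 0, Tomás 3, Vikram 0, Ivy 8, Yara 0, Emma 6. Ivy and Emma advance.
Runoff: Ivy is ranked above Emma on 8 ballots, Emma above Ivy on 9.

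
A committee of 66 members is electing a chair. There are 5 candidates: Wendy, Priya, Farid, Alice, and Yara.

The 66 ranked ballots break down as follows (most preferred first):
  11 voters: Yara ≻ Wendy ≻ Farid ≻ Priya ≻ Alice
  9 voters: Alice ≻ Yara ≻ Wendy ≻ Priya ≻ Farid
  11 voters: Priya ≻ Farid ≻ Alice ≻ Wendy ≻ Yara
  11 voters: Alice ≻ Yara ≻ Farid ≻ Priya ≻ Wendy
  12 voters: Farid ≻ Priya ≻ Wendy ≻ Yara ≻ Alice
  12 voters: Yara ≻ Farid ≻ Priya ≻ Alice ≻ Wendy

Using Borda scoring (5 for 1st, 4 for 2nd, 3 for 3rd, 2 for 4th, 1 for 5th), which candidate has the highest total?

Wendy: 11×4 + 9×3 + 11×2 + 11×1 + 12×3 + 12×1 = 152
Priya: 11×2 + 9×2 + 11×5 + 11×2 + 12×4 + 12×3 = 201
Farid: 11×3 + 9×1 + 11×4 + 11×3 + 12×5 + 12×4 = 227
Alice: 11×1 + 9×5 + 11×3 + 11×5 + 12×1 + 12×2 = 180
Yara: 11×5 + 9×4 + 11×1 + 11×4 + 12×2 + 12×5 = 230

Yara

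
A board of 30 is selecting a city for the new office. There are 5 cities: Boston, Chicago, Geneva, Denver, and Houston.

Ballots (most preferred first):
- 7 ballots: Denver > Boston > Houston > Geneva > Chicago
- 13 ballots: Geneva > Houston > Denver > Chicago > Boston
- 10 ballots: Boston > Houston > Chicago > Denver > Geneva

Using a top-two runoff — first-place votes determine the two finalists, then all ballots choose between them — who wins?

Round 1 first-place votes: Boston 10, Chicago 0, Geneva 13, Denver 7, Houston 0. Geneva and Boston advance.
Runoff: Geneva is ranked above Boston on 13 ballots, Boston above Geneva on 17.

Boston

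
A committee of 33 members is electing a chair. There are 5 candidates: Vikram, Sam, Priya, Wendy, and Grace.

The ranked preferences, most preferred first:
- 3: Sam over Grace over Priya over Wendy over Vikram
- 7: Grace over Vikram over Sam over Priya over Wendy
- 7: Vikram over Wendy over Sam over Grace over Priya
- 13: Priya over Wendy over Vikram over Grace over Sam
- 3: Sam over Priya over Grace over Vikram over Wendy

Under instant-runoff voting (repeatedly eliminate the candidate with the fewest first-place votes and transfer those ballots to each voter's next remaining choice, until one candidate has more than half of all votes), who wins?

Grace

Round 1: Vikram 7, Sam 6, Priya 13, Wendy 0, Grace 7. Wendy eliminated.
Round 2: Vikram 7, Sam 6, Priya 13, Grace 7. Sam eliminated.
Round 3: Vikram 7, Priya 16, Grace 10. Vikram eliminated.
Round 4: Priya 16, Grace 17. Grace has a majority (≥17).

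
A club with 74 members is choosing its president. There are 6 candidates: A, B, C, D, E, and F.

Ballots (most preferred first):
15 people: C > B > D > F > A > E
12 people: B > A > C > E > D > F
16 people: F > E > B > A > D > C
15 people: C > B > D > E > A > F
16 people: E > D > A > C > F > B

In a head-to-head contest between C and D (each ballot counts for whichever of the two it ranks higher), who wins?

C is ranked above D on 42 ballots; D above C on 32.

C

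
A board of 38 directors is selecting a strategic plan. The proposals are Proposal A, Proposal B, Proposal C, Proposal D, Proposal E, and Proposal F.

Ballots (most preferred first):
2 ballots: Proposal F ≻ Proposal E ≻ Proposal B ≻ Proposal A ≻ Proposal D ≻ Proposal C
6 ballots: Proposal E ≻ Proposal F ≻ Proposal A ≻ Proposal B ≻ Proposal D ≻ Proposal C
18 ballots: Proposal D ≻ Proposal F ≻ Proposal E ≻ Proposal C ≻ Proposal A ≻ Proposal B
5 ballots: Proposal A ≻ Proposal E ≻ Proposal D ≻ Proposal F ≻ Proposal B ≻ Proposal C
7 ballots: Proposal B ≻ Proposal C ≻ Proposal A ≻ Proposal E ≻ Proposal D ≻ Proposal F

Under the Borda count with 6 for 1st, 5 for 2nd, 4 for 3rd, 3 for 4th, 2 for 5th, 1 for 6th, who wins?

Proposal E

Proposal A: 2×3 + 6×4 + 18×2 + 5×6 + 7×4 = 124
Proposal B: 2×4 + 6×3 + 18×1 + 5×2 + 7×6 = 96
Proposal C: 2×1 + 6×1 + 18×3 + 5×1 + 7×5 = 102
Proposal D: 2×2 + 6×2 + 18×6 + 5×4 + 7×2 = 158
Proposal E: 2×5 + 6×6 + 18×4 + 5×5 + 7×3 = 164
Proposal F: 2×6 + 6×5 + 18×5 + 5×3 + 7×1 = 154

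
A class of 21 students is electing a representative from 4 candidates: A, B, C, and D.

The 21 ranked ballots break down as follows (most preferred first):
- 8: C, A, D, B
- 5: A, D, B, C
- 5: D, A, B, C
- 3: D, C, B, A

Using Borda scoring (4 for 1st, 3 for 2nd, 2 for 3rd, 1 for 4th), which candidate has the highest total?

A: 8×3 + 5×4 + 5×3 + 3×1 = 62
B: 8×1 + 5×2 + 5×2 + 3×2 = 34
C: 8×4 + 5×1 + 5×1 + 3×3 = 51
D: 8×2 + 5×3 + 5×4 + 3×4 = 63

D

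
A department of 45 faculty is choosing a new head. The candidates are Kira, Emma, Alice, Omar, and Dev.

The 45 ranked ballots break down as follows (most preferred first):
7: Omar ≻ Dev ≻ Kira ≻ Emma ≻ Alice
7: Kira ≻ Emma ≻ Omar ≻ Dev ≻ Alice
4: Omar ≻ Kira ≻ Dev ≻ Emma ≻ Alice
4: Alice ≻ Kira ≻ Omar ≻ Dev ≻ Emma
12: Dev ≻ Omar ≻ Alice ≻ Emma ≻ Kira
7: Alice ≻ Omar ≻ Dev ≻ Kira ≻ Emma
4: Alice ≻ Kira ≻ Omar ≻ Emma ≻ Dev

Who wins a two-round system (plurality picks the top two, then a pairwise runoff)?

Round 1 first-place votes: Kira 7, Emma 0, Alice 15, Omar 11, Dev 12. Alice and Dev advance.
Runoff: Alice is ranked above Dev on 15 ballots, Dev above Alice on 30.

Dev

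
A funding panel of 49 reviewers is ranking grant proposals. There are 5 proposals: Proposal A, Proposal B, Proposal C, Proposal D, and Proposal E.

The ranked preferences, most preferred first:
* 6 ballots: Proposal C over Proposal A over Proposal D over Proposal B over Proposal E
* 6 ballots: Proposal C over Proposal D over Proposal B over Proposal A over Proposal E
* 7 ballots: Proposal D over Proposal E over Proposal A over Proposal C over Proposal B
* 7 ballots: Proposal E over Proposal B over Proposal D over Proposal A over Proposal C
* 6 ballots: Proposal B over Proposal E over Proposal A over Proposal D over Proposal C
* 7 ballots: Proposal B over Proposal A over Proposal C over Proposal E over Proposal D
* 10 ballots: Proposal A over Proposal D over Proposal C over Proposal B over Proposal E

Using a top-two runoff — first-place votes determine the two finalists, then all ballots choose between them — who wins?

Round 1 first-place votes: Proposal A 10, Proposal B 13, Proposal C 12, Proposal D 7, Proposal E 7. Proposal B and Proposal C advance.
Runoff: Proposal B is ranked above Proposal C on 20 ballots, Proposal C above Proposal B on 29.

Proposal C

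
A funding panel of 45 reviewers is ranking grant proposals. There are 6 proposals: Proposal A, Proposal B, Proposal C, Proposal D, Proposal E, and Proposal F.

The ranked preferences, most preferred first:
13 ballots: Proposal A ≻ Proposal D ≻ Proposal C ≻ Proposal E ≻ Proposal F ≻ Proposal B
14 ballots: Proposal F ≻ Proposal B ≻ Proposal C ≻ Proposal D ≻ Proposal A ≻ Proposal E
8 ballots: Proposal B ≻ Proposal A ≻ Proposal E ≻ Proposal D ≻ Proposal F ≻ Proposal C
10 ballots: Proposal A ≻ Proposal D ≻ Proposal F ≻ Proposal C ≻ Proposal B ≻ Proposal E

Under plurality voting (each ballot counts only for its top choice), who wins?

Proposal A

First-place votes: Proposal A 23, Proposal B 8, Proposal C 0, Proposal D 0, Proposal E 0, Proposal F 14.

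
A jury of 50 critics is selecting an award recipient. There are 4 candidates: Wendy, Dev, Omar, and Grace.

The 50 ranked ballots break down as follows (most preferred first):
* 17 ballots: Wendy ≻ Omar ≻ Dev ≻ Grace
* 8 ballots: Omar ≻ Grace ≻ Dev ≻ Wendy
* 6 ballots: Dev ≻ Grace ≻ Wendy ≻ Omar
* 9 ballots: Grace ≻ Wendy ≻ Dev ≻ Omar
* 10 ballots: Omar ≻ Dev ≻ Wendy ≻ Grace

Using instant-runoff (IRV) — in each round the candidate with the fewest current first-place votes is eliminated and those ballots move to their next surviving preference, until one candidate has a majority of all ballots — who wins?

Round 1: Wendy 17, Dev 6, Omar 18, Grace 9. Dev eliminated.
Round 2: Wendy 17, Omar 18, Grace 15. Grace eliminated.
Round 3: Wendy 32, Omar 18. Wendy has a majority (≥26).

Wendy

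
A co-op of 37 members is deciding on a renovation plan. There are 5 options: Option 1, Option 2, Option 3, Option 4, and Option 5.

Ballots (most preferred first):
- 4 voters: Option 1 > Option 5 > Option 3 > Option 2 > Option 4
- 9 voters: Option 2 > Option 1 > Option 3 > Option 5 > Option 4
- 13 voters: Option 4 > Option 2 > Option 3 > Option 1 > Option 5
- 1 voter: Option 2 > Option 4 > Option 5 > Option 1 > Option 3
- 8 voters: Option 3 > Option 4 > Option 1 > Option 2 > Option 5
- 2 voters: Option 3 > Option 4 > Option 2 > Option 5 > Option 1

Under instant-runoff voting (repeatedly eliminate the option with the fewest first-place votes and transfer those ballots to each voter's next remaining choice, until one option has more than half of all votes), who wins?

Option 3

Round 1: Option 1 4, Option 2 10, Option 3 10, Option 4 13, Option 5 0. Option 5 eliminated.
Round 2: Option 1 4, Option 2 10, Option 3 10, Option 4 13. Option 1 eliminated.
Round 3: Option 2 10, Option 3 14, Option 4 13. Option 2 eliminated.
Round 4: Option 3 23, Option 4 14. Option 3 has a majority (≥19).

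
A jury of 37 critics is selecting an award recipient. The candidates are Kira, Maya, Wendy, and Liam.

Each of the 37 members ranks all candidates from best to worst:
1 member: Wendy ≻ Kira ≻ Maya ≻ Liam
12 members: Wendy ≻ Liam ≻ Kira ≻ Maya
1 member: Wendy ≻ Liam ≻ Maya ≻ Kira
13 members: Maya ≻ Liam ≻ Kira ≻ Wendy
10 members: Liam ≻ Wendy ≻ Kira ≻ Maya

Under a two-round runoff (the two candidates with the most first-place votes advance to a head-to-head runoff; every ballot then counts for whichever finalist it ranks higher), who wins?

Wendy

Round 1 first-place votes: Kira 0, Maya 13, Wendy 14, Liam 10. Wendy and Maya advance.
Runoff: Wendy is ranked above Maya on 24 ballots, Maya above Wendy on 13.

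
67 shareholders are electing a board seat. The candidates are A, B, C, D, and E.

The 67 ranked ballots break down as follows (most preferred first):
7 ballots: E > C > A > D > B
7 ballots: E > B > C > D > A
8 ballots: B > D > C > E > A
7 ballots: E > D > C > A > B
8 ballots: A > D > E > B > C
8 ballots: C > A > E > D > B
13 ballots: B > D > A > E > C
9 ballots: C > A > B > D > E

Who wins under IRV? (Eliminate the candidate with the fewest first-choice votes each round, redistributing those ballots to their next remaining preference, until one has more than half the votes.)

E

Round 1: A 8, B 21, C 17, D 0, E 21. D eliminated.
Round 2: A 8, B 21, C 17, E 21. A eliminated.
Round 3: B 21, C 17, E 29. C eliminated.
Round 4: B 30, E 37. E has a majority (≥34).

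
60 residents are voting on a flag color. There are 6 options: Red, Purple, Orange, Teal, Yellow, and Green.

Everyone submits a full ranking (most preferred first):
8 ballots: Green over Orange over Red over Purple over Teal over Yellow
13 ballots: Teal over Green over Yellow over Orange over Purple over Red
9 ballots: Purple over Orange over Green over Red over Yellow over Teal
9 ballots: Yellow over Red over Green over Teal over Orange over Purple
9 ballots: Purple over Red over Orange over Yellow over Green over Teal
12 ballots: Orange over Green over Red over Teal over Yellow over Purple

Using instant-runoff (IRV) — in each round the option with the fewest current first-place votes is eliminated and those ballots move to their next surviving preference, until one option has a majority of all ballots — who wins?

Round 1: Red 0, Purple 18, Orange 12, Teal 13, Yellow 9, Green 8. Red eliminated.
Round 2: Purple 18, Orange 12, Teal 13, Yellow 9, Green 8. Green eliminated.
Round 3: Purple 18, Orange 20, Teal 13, Yellow 9. Yellow eliminated.
Round 4: Purple 18, Orange 20, Teal 22. Purple eliminated.
Round 5: Orange 38, Teal 22. Orange has a majority (≥31).

Orange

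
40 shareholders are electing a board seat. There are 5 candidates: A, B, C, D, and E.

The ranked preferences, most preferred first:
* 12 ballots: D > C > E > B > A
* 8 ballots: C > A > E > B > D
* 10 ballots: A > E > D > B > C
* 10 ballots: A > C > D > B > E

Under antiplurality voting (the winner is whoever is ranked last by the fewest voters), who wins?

B

Last-place votes: A 12, B 0, C 10, D 8, E 10.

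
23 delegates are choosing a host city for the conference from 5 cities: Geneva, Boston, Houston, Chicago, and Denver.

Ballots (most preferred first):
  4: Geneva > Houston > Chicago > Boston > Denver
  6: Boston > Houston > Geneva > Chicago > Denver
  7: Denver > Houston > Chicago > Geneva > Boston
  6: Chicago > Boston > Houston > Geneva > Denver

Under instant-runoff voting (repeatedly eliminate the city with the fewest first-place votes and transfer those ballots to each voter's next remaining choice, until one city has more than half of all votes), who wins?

Round 1: Geneva 4, Boston 6, Houston 0, Chicago 6, Denver 7. Houston eliminated.
Round 2: Geneva 4, Boston 6, Chicago 6, Denver 7. Geneva eliminated.
Round 3: Boston 6, Chicago 10, Denver 7. Boston eliminated.
Round 4: Chicago 16, Denver 7. Chicago has a majority (≥12).

Chicago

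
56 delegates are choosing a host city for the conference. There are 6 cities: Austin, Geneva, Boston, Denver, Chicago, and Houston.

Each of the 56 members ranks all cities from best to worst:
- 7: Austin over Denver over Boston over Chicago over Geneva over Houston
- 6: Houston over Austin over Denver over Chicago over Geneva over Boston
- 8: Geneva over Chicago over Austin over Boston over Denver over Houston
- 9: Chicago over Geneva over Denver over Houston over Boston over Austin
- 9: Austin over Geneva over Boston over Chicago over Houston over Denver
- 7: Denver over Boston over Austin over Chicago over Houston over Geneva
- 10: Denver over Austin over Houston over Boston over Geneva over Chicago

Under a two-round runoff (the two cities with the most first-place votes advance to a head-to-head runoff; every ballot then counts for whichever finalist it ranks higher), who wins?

Austin

Round 1 first-place votes: Austin 16, Geneva 8, Boston 0, Denver 17, Chicago 9, Houston 6. Denver and Austin advance.
Runoff: Denver is ranked above Austin on 26 ballots, Austin above Denver on 30.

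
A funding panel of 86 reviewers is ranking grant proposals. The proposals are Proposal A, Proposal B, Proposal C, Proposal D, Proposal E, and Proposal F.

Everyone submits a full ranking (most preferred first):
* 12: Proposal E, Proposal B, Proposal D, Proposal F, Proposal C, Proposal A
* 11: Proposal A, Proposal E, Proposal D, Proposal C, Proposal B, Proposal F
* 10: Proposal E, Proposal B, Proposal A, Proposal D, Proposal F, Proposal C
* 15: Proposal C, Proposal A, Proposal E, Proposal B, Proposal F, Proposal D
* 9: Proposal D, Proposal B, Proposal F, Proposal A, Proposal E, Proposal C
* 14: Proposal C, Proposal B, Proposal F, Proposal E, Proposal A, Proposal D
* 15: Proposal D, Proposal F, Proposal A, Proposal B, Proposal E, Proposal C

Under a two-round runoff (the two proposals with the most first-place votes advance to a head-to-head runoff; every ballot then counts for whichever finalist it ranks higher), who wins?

Round 1 first-place votes: Proposal A 11, Proposal B 0, Proposal C 29, Proposal D 24, Proposal E 22, Proposal F 0. Proposal C and Proposal D advance.
Runoff: Proposal C is ranked above Proposal D on 29 ballots, Proposal D above Proposal C on 57.

Proposal D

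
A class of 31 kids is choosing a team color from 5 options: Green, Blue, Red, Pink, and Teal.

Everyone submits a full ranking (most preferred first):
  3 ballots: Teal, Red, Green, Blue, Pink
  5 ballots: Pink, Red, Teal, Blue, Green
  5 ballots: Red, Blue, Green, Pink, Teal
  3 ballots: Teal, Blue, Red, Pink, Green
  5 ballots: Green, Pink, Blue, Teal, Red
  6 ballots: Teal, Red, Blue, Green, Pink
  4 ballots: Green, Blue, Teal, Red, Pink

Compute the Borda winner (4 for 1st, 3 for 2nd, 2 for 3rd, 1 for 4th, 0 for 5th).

Green: 3×2 + 5×0 + 5×2 + 3×0 + 5×4 + 6×1 + 4×4 = 58
Blue: 3×1 + 5×1 + 5×3 + 3×3 + 5×2 + 6×2 + 4×3 = 66
Red: 3×3 + 5×3 + 5×4 + 3×2 + 5×0 + 6×3 + 4×1 = 72
Pink: 3×0 + 5×4 + 5×1 + 3×1 + 5×3 + 6×0 + 4×0 = 43
Teal: 3×4 + 5×2 + 5×0 + 3×4 + 5×1 + 6×4 + 4×2 = 71

Red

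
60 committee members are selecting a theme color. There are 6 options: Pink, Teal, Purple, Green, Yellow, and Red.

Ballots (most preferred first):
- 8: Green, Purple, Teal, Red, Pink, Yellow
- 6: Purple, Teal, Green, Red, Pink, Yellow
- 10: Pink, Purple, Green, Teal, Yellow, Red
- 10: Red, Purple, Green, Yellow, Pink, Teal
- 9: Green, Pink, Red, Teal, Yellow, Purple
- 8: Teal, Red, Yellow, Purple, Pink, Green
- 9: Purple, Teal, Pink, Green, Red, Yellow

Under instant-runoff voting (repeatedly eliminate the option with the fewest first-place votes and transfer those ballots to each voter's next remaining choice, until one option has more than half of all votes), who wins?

Purple

Round 1: Pink 10, Teal 8, Purple 15, Green 17, Yellow 0, Red 10. Yellow eliminated.
Round 2: Pink 10, Teal 8, Purple 15, Green 17, Red 10. Teal eliminated.
Round 3: Pink 10, Purple 15, Green 17, Red 18. Pink eliminated.
Round 4: Purple 25, Green 17, Red 18. Green eliminated.
Round 5: Purple 33, Red 27. Purple has a majority (≥31).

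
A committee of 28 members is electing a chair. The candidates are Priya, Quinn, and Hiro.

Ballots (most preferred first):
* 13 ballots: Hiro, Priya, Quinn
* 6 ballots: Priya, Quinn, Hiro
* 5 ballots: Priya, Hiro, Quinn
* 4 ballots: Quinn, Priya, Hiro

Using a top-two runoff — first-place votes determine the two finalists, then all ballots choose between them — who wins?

Round 1 first-place votes: Priya 11, Quinn 4, Hiro 13. Hiro and Priya advance.
Runoff: Hiro is ranked above Priya on 13 ballots, Priya above Hiro on 15.

Priya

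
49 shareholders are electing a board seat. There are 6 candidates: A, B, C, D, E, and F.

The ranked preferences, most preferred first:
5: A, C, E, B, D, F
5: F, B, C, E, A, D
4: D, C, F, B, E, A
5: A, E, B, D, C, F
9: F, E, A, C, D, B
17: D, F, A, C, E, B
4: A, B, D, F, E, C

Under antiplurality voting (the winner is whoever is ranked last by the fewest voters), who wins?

Last-place votes: A 4, B 26, C 4, D 5, E 0, F 10.

E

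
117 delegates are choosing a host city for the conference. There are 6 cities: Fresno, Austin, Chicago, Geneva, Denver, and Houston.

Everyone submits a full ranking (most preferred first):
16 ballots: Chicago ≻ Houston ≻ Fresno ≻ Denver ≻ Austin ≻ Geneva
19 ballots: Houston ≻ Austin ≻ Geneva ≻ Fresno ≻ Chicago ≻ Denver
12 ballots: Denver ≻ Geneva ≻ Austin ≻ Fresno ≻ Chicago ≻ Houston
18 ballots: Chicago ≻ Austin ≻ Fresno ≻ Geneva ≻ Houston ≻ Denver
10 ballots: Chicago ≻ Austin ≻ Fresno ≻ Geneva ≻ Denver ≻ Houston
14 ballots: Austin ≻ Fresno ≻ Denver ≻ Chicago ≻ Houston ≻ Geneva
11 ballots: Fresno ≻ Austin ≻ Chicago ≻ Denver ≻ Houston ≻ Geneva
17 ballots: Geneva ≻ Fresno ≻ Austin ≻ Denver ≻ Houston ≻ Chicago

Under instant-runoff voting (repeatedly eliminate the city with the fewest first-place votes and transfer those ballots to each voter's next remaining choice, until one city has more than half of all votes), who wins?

Austin

Round 1: Fresno 11, Austin 14, Chicago 44, Geneva 17, Denver 12, Houston 19. Fresno eliminated.
Round 2: Austin 25, Chicago 44, Geneva 17, Denver 12, Houston 19. Denver eliminated.
Round 3: Austin 25, Chicago 44, Geneva 29, Houston 19. Houston eliminated.
Round 4: Austin 44, Chicago 44, Geneva 29. Geneva eliminated.
Round 5: Austin 73, Chicago 44. Austin has a majority (≥59).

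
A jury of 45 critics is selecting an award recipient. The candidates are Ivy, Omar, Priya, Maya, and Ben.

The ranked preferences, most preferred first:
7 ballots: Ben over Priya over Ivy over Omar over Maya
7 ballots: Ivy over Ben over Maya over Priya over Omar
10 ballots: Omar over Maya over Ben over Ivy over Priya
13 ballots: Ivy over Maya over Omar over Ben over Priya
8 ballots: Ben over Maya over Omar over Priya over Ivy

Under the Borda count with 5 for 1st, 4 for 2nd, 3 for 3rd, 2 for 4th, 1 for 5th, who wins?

Ivy: 7×3 + 7×5 + 10×2 + 13×5 + 8×1 = 149
Omar: 7×2 + 7×1 + 10×5 + 13×3 + 8×3 = 134
Priya: 7×4 + 7×2 + 10×1 + 13×1 + 8×2 = 81
Maya: 7×1 + 7×3 + 10×4 + 13×4 + 8×4 = 152
Ben: 7×5 + 7×4 + 10×3 + 13×2 + 8×5 = 159

Ben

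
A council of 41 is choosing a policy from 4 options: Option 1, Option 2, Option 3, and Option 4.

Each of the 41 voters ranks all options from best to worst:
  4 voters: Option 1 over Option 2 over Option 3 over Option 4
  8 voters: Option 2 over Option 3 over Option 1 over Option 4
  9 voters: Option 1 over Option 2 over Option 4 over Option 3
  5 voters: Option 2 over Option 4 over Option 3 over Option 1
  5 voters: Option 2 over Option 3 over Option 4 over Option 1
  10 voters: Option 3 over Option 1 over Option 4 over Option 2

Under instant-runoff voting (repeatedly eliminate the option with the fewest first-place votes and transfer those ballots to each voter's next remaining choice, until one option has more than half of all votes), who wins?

Round 1: Option 1 13, Option 2 18, Option 3 10, Option 4 0. Option 4 eliminated.
Round 2: Option 1 13, Option 2 18, Option 3 10. Option 3 eliminated.
Round 3: Option 1 23, Option 2 18. Option 1 has a majority (≥21).

Option 1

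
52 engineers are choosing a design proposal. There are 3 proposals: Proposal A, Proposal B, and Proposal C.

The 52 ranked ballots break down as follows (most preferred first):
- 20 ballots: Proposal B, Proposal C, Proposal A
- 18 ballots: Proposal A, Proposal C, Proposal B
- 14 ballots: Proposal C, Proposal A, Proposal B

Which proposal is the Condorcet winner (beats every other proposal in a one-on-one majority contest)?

Proposal C

Proposal C vs Proposal A: 34–18
Proposal C vs Proposal B: 32–20
Proposal C beats every other proposal.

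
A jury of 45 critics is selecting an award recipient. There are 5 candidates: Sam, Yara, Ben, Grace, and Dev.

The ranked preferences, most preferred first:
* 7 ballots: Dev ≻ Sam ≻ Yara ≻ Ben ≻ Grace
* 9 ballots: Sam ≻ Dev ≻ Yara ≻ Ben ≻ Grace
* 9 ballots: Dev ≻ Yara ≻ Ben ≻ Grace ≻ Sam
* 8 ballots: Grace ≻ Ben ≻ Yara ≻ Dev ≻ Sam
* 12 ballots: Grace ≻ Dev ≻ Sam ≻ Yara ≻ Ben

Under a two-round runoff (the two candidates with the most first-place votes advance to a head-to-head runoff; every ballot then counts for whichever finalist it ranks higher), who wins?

Round 1 first-place votes: Sam 9, Yara 0, Ben 0, Grace 20, Dev 16. Grace and Dev advance.
Runoff: Grace is ranked above Dev on 20 ballots, Dev above Grace on 25.

Dev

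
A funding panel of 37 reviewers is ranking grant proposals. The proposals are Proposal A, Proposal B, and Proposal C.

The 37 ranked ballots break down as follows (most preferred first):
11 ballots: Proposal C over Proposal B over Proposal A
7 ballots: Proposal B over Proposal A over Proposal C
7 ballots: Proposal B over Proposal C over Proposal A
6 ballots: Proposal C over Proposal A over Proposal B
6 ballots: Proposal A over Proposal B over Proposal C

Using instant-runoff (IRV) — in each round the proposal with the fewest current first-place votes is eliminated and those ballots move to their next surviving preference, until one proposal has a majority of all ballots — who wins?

Round 1: Proposal A 6, Proposal B 14, Proposal C 17. Proposal A eliminated.
Round 2: Proposal B 20, Proposal C 17. Proposal B has a majority (≥19).

Proposal B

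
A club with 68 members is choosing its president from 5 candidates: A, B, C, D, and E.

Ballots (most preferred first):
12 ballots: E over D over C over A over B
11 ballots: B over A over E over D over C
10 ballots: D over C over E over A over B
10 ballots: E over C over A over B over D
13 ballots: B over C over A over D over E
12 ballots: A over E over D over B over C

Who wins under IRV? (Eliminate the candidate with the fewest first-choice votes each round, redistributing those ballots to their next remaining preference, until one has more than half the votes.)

E

Round 1: A 12, B 24, C 0, D 10, E 22. C eliminated.
Round 2: A 12, B 24, D 10, E 22. D eliminated.
Round 3: A 12, B 24, E 32. A eliminated.
Round 4: B 24, E 44. E has a majority (≥35).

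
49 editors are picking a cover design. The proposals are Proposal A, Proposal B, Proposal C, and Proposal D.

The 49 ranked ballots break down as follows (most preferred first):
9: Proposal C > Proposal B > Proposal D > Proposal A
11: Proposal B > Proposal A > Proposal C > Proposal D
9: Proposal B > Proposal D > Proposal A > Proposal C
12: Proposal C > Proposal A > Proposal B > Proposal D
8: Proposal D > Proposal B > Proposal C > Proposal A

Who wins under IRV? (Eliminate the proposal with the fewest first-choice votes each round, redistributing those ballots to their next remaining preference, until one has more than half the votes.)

Round 1: Proposal A 0, Proposal B 20, Proposal C 21, Proposal D 8. Proposal A eliminated.
Round 2: Proposal B 20, Proposal C 21, Proposal D 8. Proposal D eliminated.
Round 3: Proposal B 28, Proposal C 21. Proposal B has a majority (≥25).

Proposal B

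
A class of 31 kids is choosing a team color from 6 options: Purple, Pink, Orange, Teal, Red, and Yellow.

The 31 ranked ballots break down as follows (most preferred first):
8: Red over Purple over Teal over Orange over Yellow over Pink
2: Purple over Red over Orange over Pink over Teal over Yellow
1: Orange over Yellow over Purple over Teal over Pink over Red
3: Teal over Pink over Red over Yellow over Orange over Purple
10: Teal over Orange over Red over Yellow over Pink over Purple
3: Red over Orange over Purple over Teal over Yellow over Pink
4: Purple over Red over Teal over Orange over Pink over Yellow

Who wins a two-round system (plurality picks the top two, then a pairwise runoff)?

Round 1 first-place votes: Purple 6, Pink 0, Orange 1, Teal 13, Red 11, Yellow 0. Teal and Red advance.
Runoff: Teal is ranked above Red on 14 ballots, Red above Teal on 17.

Red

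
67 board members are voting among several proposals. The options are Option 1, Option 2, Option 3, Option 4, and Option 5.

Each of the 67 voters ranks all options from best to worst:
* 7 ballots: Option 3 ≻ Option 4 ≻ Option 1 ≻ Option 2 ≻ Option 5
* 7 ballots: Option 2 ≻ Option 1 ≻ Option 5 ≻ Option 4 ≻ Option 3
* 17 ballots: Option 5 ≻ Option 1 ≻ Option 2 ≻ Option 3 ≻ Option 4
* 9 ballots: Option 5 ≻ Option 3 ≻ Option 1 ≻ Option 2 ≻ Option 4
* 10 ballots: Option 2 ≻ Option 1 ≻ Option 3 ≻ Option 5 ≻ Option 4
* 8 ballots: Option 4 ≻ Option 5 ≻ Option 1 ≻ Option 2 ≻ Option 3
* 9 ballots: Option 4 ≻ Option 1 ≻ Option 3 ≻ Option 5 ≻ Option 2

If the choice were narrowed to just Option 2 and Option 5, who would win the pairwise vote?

Option 5

Option 2 is ranked above Option 5 on 24 ballots; Option 5 above Option 2 on 43.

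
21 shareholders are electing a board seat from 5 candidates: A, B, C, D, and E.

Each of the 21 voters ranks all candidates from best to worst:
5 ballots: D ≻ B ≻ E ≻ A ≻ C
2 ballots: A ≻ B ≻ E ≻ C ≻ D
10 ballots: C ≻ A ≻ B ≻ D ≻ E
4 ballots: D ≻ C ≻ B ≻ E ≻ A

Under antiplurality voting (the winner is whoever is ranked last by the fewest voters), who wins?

B

Last-place votes: A 4, B 0, C 5, D 2, E 10.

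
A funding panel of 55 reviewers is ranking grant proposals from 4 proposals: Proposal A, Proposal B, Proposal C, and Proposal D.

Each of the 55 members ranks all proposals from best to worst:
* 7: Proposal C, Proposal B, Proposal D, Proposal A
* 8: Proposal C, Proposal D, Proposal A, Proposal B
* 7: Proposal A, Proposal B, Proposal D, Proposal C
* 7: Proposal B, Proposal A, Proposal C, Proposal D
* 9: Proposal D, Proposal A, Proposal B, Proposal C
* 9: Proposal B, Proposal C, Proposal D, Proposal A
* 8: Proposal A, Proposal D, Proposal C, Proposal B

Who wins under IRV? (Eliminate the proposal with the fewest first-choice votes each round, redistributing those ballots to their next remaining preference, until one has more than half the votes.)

Proposal A

Round 1: Proposal A 15, Proposal B 16, Proposal C 15, Proposal D 9. Proposal D eliminated.
Round 2: Proposal A 24, Proposal B 16, Proposal C 15. Proposal C eliminated.
Round 3: Proposal A 32, Proposal B 23. Proposal A has a majority (≥28).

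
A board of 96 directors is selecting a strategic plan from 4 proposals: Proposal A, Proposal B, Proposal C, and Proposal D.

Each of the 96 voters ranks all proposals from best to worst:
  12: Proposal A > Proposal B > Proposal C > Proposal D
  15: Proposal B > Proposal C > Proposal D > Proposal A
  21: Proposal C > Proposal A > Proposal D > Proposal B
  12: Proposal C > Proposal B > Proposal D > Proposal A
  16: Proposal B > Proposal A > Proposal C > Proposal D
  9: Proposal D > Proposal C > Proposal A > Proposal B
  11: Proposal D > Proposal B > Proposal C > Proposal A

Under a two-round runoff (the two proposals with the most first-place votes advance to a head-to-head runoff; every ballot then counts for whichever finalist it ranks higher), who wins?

Proposal B

Round 1 first-place votes: Proposal A 12, Proposal B 31, Proposal C 33, Proposal D 20. Proposal C and Proposal B advance.
Runoff: Proposal C is ranked above Proposal B on 42 ballots, Proposal B above Proposal C on 54.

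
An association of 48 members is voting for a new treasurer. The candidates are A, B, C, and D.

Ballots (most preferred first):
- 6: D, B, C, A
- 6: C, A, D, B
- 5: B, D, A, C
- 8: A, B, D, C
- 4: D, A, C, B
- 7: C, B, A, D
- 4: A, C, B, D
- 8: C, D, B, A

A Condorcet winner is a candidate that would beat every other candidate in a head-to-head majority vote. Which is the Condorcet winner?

C vs A: 27–21
C vs B: 29–19
C vs D: 25–23
C beats every other candidate.

C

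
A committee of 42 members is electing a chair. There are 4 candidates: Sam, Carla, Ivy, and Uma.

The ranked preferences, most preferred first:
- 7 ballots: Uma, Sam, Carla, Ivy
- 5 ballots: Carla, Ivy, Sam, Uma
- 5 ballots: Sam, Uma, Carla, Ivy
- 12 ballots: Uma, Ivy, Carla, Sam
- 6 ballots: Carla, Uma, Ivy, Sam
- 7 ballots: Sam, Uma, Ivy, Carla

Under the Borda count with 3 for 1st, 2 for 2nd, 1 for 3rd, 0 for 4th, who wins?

Uma

Sam: 7×2 + 5×1 + 5×3 + 12×0 + 6×0 + 7×3 = 55
Carla: 7×1 + 5×3 + 5×1 + 12×1 + 6×3 + 7×0 = 57
Ivy: 7×0 + 5×2 + 5×0 + 12×2 + 6×1 + 7×1 = 47
Uma: 7×3 + 5×0 + 5×2 + 12×3 + 6×2 + 7×2 = 93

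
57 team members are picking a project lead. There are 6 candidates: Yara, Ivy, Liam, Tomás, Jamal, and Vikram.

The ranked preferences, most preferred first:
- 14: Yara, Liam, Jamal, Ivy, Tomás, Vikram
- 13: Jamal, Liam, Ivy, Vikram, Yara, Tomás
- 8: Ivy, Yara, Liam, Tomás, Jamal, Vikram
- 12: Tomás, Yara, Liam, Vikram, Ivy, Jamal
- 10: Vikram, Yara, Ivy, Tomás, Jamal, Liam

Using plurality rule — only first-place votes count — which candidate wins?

Yara

First-place votes: Yara 14, Ivy 8, Liam 0, Tomás 12, Jamal 13, Vikram 10.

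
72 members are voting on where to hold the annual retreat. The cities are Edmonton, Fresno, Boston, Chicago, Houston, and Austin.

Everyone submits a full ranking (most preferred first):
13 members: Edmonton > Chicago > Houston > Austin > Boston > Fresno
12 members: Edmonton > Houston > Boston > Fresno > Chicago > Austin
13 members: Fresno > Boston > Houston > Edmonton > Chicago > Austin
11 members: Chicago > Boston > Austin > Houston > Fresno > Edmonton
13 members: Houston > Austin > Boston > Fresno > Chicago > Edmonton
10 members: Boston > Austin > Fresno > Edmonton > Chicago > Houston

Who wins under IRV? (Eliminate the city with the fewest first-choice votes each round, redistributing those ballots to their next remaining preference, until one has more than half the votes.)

Houston

Round 1: Edmonton 25, Fresno 13, Boston 10, Chicago 11, Houston 13, Austin 0. Austin eliminated.
Round 2: Edmonton 25, Fresno 13, Boston 10, Chicago 11, Houston 13. Boston eliminated.
Round 3: Edmonton 25, Fresno 23, Chicago 11, Houston 13. Chicago eliminated.
Round 4: Edmonton 25, Fresno 23, Houston 24. Fresno eliminated.
Round 5: Edmonton 35, Houston 37. Houston has a majority (≥37).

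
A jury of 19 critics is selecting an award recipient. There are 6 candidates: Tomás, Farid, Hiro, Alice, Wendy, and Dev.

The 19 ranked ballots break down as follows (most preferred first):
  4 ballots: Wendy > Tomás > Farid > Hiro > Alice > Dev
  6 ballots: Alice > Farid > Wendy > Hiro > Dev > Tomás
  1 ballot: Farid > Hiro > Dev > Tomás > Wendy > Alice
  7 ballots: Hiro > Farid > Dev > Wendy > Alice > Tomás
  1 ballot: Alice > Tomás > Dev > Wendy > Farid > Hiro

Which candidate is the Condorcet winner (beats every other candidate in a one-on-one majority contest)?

Farid vs Tomás: 14–5
Farid vs Hiro: 12–7
Farid vs Alice: 12–7
Farid vs Wendy: 14–5
Farid vs Dev: 18–1
Farid beats every other candidate.

Farid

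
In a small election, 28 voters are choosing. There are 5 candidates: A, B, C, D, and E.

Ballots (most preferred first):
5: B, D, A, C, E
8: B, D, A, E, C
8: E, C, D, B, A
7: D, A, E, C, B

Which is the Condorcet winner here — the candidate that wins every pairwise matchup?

D vs A: 28–0
D vs B: 15–13
D vs C: 20–8
D vs E: 20–8
D beats every other candidate.

D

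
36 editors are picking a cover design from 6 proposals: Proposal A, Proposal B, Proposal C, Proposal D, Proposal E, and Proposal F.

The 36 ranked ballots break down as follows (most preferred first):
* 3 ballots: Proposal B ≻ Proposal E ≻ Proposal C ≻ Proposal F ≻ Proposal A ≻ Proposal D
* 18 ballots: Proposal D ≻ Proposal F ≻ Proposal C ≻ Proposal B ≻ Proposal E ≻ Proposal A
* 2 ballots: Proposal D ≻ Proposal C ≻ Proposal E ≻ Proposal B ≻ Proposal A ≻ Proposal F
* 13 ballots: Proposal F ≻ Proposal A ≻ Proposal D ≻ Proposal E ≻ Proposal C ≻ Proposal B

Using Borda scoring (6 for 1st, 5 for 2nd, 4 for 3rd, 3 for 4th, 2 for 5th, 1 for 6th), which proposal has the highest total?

Proposal A: 3×2 + 18×1 + 2×2 + 13×5 = 93
Proposal B: 3×6 + 18×3 + 2×3 + 13×1 = 91
Proposal C: 3×4 + 18×4 + 2×5 + 13×2 = 120
Proposal D: 3×1 + 18×6 + 2×6 + 13×4 = 175
Proposal E: 3×5 + 18×2 + 2×4 + 13×3 = 98
Proposal F: 3×3 + 18×5 + 2×1 + 13×6 = 179

Proposal F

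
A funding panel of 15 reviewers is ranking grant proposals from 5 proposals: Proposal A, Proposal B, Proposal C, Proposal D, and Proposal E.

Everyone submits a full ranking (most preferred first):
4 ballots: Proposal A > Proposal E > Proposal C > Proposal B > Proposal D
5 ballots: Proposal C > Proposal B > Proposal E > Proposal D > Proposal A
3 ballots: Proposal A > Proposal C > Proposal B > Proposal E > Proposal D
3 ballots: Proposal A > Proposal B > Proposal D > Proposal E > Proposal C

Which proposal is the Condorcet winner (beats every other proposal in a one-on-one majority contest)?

Proposal A

Proposal A vs Proposal B: 10–5
Proposal A vs Proposal C: 10–5
Proposal A vs Proposal D: 10–5
Proposal A vs Proposal E: 10–5
Proposal A beats every other proposal.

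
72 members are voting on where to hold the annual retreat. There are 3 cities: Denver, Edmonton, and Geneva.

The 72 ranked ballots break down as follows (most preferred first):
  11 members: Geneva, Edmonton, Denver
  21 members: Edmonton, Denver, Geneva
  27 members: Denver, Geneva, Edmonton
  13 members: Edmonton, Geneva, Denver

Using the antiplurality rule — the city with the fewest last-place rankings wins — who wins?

Last-place votes: Denver 24, Edmonton 27, Geneva 21.

Geneva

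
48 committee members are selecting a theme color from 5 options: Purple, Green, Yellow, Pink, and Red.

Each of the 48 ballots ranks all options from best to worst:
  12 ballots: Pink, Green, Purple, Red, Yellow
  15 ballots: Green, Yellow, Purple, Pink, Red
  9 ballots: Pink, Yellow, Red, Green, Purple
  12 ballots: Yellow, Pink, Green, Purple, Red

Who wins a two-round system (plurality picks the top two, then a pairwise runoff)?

Round 1 first-place votes: Purple 0, Green 15, Yellow 12, Pink 21, Red 0. Pink and Green advance.
Runoff: Pink is ranked above Green on 33 ballots, Green above Pink on 15.

Pink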